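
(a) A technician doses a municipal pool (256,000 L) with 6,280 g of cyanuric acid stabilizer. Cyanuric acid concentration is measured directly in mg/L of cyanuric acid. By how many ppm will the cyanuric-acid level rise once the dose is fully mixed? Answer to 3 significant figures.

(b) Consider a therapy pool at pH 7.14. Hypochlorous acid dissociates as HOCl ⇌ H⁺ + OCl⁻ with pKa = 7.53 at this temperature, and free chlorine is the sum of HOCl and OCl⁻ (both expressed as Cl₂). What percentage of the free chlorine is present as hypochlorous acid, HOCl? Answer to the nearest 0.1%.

(a) 24.5 ppm; (b) 71.1%

(a) Rise: 6,280 g / 256,000 L × 1000 = 24.53 mg/L.

(b) [OCl⁻]/[HOCl] = 10^(pH − pKa) = 10^(7.14 − 7.53) = 10^-0.39 = 0.4074.
(b) Fraction as HOCl = 1 / (1 + 0.4074) = 0.7105.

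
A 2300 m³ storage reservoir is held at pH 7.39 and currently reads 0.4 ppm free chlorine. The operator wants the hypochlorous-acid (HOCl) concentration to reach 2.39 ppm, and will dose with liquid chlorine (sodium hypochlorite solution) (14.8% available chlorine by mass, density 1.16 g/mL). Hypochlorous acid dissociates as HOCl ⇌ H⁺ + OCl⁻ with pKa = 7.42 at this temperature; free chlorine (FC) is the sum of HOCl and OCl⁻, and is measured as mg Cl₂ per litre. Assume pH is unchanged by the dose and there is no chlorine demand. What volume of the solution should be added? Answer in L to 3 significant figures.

56.5 L

Volume: 2300 m³ = 2,300,000 L.
[OCl⁻]/[HOCl] = 10^(pH − pKa) = 10^(7.39 − 7.42) = 0.9333; fraction as HOCl = 1/(1 + 0.9333) = 0.5173.
Free chlorine required for 2.39 ppm HOCl: 2.39 / 0.5173 = 4.62 ppm.
FC to add: 4.62 − 0.4 = 4.22 mg/L as Cl₂.
Cl₂ equivalent: 4.22 mg/L × 2,300,000 L = 9707 g.
Product at 14.8% available Cl: 9707 / 0.148 = 65,590 g.
Volume: 65,590 g ÷ 1.16 g/mL = 56,540 mL.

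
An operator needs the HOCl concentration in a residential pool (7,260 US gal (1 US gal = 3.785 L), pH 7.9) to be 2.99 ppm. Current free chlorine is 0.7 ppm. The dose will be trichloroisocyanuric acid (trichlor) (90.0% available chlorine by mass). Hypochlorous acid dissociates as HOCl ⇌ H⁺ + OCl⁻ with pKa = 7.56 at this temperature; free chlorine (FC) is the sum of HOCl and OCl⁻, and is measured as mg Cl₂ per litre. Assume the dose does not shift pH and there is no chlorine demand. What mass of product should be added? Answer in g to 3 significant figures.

Volume: 7,260 US gal × 3.785 L/gal = 27,479 L.
[OCl⁻]/[HOCl] = 10^(pH − pKa) = 10^(7.9 − 7.56) = 2.188; fraction as HOCl = 1/(1 + 2.188) = 0.3137.
Free chlorine required for 2.99 ppm HOCl: 2.99 / 0.3137 = 9.531 ppm.
FC to add: 9.531 − 0.7 = 8.831 mg/L as Cl₂.
Cl₂ equivalent: 8.831 mg/L × 27,479 L = 242.7 g.
Product at 90.0% available Cl: 242.7 / 0.9 = 269.6 g.

270 g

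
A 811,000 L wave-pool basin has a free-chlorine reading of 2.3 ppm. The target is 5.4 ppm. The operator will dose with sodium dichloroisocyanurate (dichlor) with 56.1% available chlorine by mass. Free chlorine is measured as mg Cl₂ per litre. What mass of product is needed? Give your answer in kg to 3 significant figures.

Chlorine deficit: 5.4 − 2.3 = 3.1 ppm = 3.1 mg/L as Cl₂.
Cl₂ equivalent needed: 3.1 mg/L × 811,000 L = 2,514,000 mg = 2514 g.
Product at 56.1% available chlorine: 2514 / 0.561 = 4481 g.

4.48 kg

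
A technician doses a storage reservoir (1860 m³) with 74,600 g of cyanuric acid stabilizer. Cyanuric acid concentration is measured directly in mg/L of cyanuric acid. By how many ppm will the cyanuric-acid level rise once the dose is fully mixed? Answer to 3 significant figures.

Volume: 1860 m³ = 1,860,000 L.
Rise: 74,600 g / 1,860,000 L × 1000 = 40.11 mg/L.

40.1 ppm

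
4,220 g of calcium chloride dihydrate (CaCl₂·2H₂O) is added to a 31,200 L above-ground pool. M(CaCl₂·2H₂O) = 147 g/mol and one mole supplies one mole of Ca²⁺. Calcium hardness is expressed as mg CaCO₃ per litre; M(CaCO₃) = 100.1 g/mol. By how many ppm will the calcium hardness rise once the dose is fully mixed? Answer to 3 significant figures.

Moles of Ca²⁺: 4,220 g ÷ 147 g/mol = 28.71 mol.
As CaCO₃: 28.71 mol × 100.1 g/mol = 2874 g.
Rise: 2874 g / 31,200 L × 1000 = 92.1 mg/L.

92.1 ppm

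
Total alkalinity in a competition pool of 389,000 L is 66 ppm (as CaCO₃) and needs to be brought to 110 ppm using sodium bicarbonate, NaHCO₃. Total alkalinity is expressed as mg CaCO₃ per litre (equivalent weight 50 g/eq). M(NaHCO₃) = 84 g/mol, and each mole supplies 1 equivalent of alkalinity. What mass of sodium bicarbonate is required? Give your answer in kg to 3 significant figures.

28.8 kg

Alkalinity to add: (110 − 66) = 44 mg/L as CaCO₃ × 389,000 L = 17,120 g as CaCO₃.
Equivalents: 17,120 g ÷ 50 g/eq = 342.3 eq.
NaHCO₃ supplies 1 eq per mole → 342.3 mol.
Mass: 342.3 mol × 84 g/mol = 28,750 g.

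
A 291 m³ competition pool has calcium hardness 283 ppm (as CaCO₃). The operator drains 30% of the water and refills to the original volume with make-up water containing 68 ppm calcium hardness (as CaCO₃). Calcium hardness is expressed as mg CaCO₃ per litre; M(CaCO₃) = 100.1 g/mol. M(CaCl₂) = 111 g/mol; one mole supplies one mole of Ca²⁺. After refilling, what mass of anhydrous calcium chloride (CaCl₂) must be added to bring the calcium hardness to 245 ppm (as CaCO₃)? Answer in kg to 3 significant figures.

Volume: 291 m³ = 291,000 L.
After draining 30% and refilling: 283 × 0.70 + 68 × 0.30 = 218.5 ppm.
Deficit to target: 245 − 218.5 = 26.5 mg/L.
As CaCO₃: 26.5 mg/L × 291,000 L = 7712 g; ÷ 100.1 = 77.04 mol Ca²⁺.
Mass: 77.04 × 111 = 8551 g.

8.55 kg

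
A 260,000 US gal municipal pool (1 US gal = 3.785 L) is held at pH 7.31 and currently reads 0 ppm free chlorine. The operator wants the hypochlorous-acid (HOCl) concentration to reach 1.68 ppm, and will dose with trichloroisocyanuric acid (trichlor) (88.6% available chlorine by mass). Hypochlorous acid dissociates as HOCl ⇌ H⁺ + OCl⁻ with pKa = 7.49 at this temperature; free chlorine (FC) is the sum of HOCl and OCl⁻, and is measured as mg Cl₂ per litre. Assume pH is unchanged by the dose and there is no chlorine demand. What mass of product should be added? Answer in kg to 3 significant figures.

3.10 kg

Volume: 260,000 US gal × 3.785 L/gal = 984,100 L.
[OCl⁻]/[HOCl] = 10^(pH − pKa) = 10^(7.31 − 7.49) = 0.6607; fraction as HOCl = 1/(1 + 0.6607) = 0.6022.
Free chlorine required for 1.68 ppm HOCl: 1.68 / 0.6022 = 2.79 ppm.
FC to add: 2.79 − 0 = 2.79 mg/L as Cl₂.
Cl₂ equivalent: 2.79 mg/L × 984,100 L = 2746 g.
Product at 88.6% available Cl: 2746 / 0.886 = 3099 g.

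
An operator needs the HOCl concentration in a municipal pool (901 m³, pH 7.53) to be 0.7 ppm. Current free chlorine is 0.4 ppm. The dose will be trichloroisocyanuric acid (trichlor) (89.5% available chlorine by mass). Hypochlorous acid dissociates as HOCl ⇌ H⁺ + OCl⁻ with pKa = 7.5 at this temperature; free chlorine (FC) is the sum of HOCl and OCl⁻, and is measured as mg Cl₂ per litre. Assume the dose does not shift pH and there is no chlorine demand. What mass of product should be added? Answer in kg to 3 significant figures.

Volume: 901 m³ = 901,000 L.
[OCl⁻]/[HOCl] = 10^(pH − pKa) = 10^(7.53 − 7.5) = 1.072; fraction as HOCl = 1/(1 + 1.072) = 0.4827.
Free chlorine required for 0.7 ppm HOCl: 0.7 / 0.4827 = 1.45 ppm.
FC to add: 1.45 − 0.4 = 1.05 mg/L as Cl₂.
Cl₂ equivalent: 1.05 mg/L × 901,000 L = 946.1 g.
Product at 89.5% available Cl: 946.1 / 0.895 = 1057 g.

1.06 kg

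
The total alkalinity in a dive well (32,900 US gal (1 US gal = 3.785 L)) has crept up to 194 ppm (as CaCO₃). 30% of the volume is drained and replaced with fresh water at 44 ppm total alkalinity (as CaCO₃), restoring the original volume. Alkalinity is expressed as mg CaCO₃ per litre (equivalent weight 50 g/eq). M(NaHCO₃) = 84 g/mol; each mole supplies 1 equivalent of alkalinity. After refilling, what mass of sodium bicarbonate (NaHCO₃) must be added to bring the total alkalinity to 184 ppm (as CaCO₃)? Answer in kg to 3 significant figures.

7.32 kg

Volume: 32,900 US gal × 3.785 L/gal = 124,526 L.
After draining 30% and refilling: 194 × 0.70 + 44 × 0.30 = 149 ppm.
Deficit to target: 184 − 149 = 35 mg/L.
As CaCO₃: 35 mg/L × 124,526 L = 4358 g; ÷ 50 g/eq ÷ 1 = 87.17 mol NaHCO₃.
Mass: 87.17 × 84 = 7322 g.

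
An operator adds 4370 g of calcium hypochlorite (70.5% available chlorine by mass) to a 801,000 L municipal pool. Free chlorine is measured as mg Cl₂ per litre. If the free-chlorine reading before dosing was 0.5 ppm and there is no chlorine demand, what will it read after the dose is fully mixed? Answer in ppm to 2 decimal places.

4.35 ppm

Available chlorine delivered: 4370 g × 0.705 = 3081 g as Cl₂.
Concentration rise: 3081 g / 801,000 L = 3.846 mg/L = 3.85 ppm.
Final FC: 0.5 + 3.85 = 4.35 ppm.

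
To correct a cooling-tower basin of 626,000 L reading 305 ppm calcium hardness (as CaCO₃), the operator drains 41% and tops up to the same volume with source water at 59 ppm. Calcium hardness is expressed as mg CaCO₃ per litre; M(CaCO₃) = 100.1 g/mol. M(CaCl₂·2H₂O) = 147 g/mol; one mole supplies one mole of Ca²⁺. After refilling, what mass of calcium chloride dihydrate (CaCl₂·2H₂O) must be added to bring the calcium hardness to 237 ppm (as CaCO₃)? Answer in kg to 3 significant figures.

After draining 41% and refilling: 305 × 0.59 + 59 × 0.41 = 204.14 ppm.
Deficit to target: 237 − 204.14 = 32.86 mg/L.
As CaCO₃: 32.86 mg/L × 626,000 L = 20,570 g; ÷ 100.1 = 205.5 mol Ca²⁺.
Mass: 205.5 × 147 = 30,210 g.

30.2 kg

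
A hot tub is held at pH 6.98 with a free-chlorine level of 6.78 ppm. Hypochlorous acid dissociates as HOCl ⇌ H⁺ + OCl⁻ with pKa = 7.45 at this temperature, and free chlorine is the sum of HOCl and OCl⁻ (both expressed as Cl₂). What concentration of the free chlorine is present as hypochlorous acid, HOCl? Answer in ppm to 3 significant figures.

5.06 ppm

[OCl⁻]/[HOCl] = 10^(pH − pKa) = 10^(6.98 − 7.45) = 10^-0.47 = 0.3388.
Fraction as HOCl = 1 / (1 + 0.3388) = 0.7469.
HOCl = 0.7469 × 6.78 ppm = 5.064 ppm.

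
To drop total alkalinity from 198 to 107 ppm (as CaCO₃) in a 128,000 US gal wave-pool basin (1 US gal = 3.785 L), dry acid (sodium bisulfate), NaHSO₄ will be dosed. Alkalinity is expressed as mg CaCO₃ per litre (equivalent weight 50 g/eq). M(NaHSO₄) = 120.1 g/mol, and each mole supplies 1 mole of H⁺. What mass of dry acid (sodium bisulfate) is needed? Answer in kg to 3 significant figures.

Volume: 128,000 US gal × 3.785 L/gal = 484,480 L.
Alkalinity to neutralize: (198 − 107) = 91 mg/L as CaCO₃ × 484,480 L = 44,090 g as CaCO₃.
Equivalents of H⁺ required: 44,090 ÷ 50 g/eq = 881.8 eq = 881.8 mol NaHSO₄.
Mass of NaHSO₄: 881.8 × 120.1 = 105,900 g.

106 kg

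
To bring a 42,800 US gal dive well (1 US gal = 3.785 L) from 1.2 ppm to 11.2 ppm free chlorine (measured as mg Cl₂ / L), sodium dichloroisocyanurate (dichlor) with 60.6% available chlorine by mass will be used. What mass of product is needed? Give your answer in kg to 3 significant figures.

Volume: 42,800 US gal × 3.785 L/gal = 161,998 L.
Chlorine deficit: 11.2 − 1.2 = 10 ppm = 10 mg/L as Cl₂.
Cl₂ equivalent needed: 10 mg/L × 161,998 L = 1,620,000 mg = 1620 g.
Product at 60.6% available chlorine: 1620 / 0.606 = 2673 g.

2.67 kg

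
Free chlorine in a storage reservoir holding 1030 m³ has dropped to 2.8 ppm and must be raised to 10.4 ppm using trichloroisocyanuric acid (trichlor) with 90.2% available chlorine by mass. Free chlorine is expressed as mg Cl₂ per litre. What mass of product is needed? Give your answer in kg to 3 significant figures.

8.68 kg

Volume: 1030 m³ = 1,030,000 L.
Chlorine deficit: 10.4 − 2.8 = 7.6 ppm = 7.6 mg/L as Cl₂.
Cl₂ equivalent needed: 7.6 mg/L × 1,030,000 L = 7,828,000 mg = 7828 g.
Product at 90.2% available chlorine: 7828 / 0.902 = 8678 g.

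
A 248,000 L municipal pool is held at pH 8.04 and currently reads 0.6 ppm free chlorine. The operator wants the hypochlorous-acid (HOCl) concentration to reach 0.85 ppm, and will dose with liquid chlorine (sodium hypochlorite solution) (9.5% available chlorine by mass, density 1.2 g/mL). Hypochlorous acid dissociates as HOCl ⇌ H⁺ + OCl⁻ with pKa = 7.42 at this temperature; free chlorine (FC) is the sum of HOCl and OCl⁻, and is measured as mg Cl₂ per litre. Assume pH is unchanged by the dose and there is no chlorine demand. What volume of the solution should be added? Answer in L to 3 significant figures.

8.25 L

[OCl⁻]/[HOCl] = 10^(pH − pKa) = 10^(8.04 − 7.42) = 4.169; fraction as HOCl = 1/(1 + 4.169) = 0.1935.
Free chlorine required for 0.85 ppm HOCl: 0.85 / 0.1935 = 4.393 ppm.
FC to add: 4.393 − 0.6 = 3.793 mg/L as Cl₂.
Cl₂ equivalent: 3.793 mg/L × 248,000 L = 940.8 g.
Product at 9.5% available Cl: 940.8 / 0.095 = 9903 g.
Volume: 9903 g ÷ 1.2 g/mL = 8252 mL.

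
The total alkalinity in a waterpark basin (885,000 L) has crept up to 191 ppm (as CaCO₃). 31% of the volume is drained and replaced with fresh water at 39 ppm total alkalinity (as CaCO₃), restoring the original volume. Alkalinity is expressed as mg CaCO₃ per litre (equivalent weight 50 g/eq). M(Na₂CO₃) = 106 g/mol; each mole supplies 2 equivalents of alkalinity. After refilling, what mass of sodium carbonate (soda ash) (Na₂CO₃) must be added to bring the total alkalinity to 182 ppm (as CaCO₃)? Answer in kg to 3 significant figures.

35.8 kg

After draining 31% and refilling: 191 × 0.69 + 39 × 0.31 = 143.88 ppm.
Deficit to target: 182 − 143.88 = 38.12 mg/L.
As CaCO₃: 38.12 mg/L × 885,000 L = 33,740 g; ÷ 50 g/eq ÷ 2 = 337.4 mol Na₂CO₃.
Mass: 337.4 × 106 = 35,760 g.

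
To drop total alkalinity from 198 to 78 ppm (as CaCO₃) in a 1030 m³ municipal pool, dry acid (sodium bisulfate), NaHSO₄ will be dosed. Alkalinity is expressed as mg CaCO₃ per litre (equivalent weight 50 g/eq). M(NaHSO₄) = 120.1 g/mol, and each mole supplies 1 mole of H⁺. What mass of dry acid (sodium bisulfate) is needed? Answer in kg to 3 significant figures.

Volume: 1030 m³ = 1,030,000 L.
Alkalinity to neutralize: (198 − 78) = 120 mg/L as CaCO₃ × 1,030,000 L = 123,600 g as CaCO₃.
Equivalents of H⁺ required: 123,600 ÷ 50 g/eq = 2472 eq = 2472 mol NaHSO₄.
Mass of NaHSO₄: 2472 × 120.1 = 296,900 g.

297 kg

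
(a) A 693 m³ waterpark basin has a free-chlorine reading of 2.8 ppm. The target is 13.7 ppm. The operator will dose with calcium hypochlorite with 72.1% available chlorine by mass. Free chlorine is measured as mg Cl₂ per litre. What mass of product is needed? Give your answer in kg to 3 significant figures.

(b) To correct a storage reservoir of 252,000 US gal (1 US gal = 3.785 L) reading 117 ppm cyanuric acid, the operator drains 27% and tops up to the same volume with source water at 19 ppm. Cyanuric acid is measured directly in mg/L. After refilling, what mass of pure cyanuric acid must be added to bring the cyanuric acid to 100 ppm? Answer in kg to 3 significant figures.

(a) 10.5 kg; (b) 9.02 kg

(a) Volume: 693 m³ = 693,000 L.
(a) Chlorine deficit: 13.7 − 2.8 = 10.9 ppm = 10.9 mg/L as Cl₂.
(a) Cl₂ equivalent needed: 10.9 mg/L × 693,000 L = 7,554,000 mg = 7554 g.
(a) Product at 72.1% available chlorine: 7554 / 0.721 = 10,480 g.

(b) Volume: 252,000 US gal × 3.785 L/gal = 953,820 L.
(b) After draining 27% and refilling: 117 × 0.73 + 19 × 0.27 = 90.54 ppm.
(b) Deficit to target: 100 − 90.54 = 9.46 mg/L.
(b) Mass: 9.46 mg/L × 953,820 L = 9023 g cyanuric acid.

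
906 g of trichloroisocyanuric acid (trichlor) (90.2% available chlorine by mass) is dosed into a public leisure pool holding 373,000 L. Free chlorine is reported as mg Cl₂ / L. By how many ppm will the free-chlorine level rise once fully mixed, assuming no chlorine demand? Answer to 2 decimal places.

2.19 ppm

Available chlorine delivered: 906 g × 0.902 = 817.2 g as Cl₂.
Concentration rise: 817.2 g / 373,000 L = 2.191 mg/L = 2.19 ppm.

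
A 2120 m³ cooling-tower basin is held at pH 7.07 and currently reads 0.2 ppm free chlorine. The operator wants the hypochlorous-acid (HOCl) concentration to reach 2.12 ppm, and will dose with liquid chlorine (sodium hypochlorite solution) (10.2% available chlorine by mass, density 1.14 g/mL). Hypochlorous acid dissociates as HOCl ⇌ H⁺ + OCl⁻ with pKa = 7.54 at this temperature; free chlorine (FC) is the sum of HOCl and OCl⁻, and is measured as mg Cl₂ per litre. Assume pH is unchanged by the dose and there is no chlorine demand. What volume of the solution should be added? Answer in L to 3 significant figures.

48.1 L

Volume: 2120 m³ = 2,120,000 L.
[OCl⁻]/[HOCl] = 10^(pH − pKa) = 10^(7.07 − 7.54) = 0.3388; fraction as HOCl = 1/(1 + 0.3388) = 0.7469.
Free chlorine required for 2.12 ppm HOCl: 2.12 / 0.7469 = 2.838 ppm.
FC to add: 2.838 − 0.2 = 2.638 mg/L as Cl₂.
Cl₂ equivalent: 2.638 mg/L × 2,120,000 L = 5593 g.
Product at 10.2% available Cl: 5593 / 0.102 = 54,840 g.
Volume: 54,840 g ÷ 1.14 g/mL = 48,100 mL.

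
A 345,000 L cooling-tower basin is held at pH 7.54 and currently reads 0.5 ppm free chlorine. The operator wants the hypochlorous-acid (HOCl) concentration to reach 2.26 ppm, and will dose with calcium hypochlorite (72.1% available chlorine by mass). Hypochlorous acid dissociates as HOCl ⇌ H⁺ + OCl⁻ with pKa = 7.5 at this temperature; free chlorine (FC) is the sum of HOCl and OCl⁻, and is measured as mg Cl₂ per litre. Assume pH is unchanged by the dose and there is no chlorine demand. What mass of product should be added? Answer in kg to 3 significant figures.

[OCl⁻]/[HOCl] = 10^(pH − pKa) = 10^(7.54 − 7.5) = 1.096; fraction as HOCl = 1/(1 + 1.096) = 0.477.
Free chlorine required for 2.26 ppm HOCl: 2.26 / 0.477 = 4.738 ppm.
FC to add: 4.738 − 0.5 = 4.238 mg/L as Cl₂.
Cl₂ equivalent: 4.238 mg/L × 345,000 L = 1462 g.
Product at 72.1% available Cl: 1462 / 0.721 = 2028 g.

2.03 kg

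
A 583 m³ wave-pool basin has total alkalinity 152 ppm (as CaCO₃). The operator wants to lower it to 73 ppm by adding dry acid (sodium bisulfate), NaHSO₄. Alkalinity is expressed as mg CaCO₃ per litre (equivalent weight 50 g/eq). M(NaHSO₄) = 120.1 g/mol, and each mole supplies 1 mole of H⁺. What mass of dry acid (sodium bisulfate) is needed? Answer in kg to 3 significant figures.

Volume: 583 m³ = 583,000 L.
Alkalinity to neutralize: (152 − 73) = 79 mg/L as CaCO₃ × 583,000 L = 46,060 g as CaCO₃.
Equivalents of H⁺ required: 46,060 ÷ 50 g/eq = 921.1 eq = 921.1 mol NaHSO₄.
Mass of NaHSO₄: 921.1 × 120.1 = 110,600 g.

111 kg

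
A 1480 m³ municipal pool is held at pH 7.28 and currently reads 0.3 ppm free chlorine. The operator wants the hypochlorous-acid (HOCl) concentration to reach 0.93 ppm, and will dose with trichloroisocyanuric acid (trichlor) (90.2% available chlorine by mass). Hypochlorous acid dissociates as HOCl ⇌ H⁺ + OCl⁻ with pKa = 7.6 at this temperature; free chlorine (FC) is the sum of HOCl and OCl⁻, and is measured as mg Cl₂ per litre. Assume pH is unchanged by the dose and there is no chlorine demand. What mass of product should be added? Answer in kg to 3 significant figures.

Volume: 1480 m³ = 1,480,000 L.
[OCl⁻]/[HOCl] = 10^(pH − pKa) = 10^(7.28 − 7.6) = 0.4786; fraction as HOCl = 1/(1 + 0.4786) = 0.6763.
Free chlorine required for 0.93 ppm HOCl: 0.93 / 0.6763 = 1.375 ppm.
FC to add: 1.375 − 0.3 = 1.075 mg/L as Cl₂.
Cl₂ equivalent: 1.075 mg/L × 1,480,000 L = 1591 g.
Product at 90.2% available Cl: 1591 / 0.902 = 1764 g.

1.76 kg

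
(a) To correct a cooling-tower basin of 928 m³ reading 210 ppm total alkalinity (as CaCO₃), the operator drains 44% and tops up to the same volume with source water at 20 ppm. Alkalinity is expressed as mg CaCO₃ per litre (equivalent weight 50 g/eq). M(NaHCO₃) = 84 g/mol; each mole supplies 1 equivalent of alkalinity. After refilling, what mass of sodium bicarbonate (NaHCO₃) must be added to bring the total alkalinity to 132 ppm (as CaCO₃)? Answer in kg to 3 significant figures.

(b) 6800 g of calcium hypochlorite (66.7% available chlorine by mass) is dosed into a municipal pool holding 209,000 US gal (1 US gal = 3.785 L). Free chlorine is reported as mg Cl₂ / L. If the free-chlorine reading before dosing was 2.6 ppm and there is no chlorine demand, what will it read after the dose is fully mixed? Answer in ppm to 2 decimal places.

(a) 8.73 kg; (b) 8.33 ppm

(a) Volume: 928 m³ = 928,000 L.
(a) After draining 44% and refilling: 210 × 0.56 + 20 × 0.44 = 126.4 ppm.
(a) Deficit to target: 132 − 126.4 = 5.6 mg/L.
(a) As CaCO₃: 5.6 mg/L × 928,000 L = 5197 g; ÷ 50 g/eq ÷ 1 = 103.9 mol NaHCO₃.
(a) Mass: 103.9 × 84 = 8731 g.

(b) Volume: 209,000 US gal × 3.785 L/gal = 791,065 L.
(b) Available chlorine delivered: 6800 g × 0.667 = 4536 g as Cl₂.
(b) Concentration rise: 4536 g / 791,065 L = 5.734 mg/L = 5.73 ppm.
(b) Final FC: 2.6 + 5.73 = 8.33 ppm.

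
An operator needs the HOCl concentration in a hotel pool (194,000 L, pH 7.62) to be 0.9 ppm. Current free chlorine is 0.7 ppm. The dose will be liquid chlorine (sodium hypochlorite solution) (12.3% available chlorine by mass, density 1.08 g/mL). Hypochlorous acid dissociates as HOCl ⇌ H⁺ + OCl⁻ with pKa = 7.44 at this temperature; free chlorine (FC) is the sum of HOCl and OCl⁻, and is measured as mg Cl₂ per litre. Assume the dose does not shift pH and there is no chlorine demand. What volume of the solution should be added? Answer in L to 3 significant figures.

[OCl⁻]/[HOCl] = 10^(pH − pKa) = 10^(7.62 − 7.44) = 1.514; fraction as HOCl = 1/(1 + 1.514) = 0.3978.
Free chlorine required for 0.9 ppm HOCl: 0.9 / 0.3978 = 2.262 ppm.
FC to add: 2.262 − 0.7 = 1.562 mg/L as Cl₂.
Cl₂ equivalent: 1.562 mg/L × 194,000 L = 303.1 g.
Product at 12.3% available Cl: 303.1 / 0.123 = 2464 g.
Volume: 2464 g ÷ 1.08 g/mL = 2281 mL.

2.28 L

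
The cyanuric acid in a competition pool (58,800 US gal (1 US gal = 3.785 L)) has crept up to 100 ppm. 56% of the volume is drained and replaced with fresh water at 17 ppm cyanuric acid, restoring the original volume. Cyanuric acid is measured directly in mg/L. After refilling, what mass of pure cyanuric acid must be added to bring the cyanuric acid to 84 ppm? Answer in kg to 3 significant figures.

Volume: 58,800 US gal × 3.785 L/gal = 222,558 L.
After draining 56% and refilling: 100 × 0.44 + 17 × 0.56 = 53.52 ppm.
Deficit to target: 84 − 53.52 = 30.48 mg/L.
Mass: 30.48 mg/L × 222,558 L = 6784 g cyanuric acid.

6.78 kg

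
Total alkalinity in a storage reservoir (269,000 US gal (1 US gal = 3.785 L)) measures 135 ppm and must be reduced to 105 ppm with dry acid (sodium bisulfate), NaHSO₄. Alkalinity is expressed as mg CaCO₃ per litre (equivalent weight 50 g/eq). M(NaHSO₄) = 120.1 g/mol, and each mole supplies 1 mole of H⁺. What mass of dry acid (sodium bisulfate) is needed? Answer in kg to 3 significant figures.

73.4 kg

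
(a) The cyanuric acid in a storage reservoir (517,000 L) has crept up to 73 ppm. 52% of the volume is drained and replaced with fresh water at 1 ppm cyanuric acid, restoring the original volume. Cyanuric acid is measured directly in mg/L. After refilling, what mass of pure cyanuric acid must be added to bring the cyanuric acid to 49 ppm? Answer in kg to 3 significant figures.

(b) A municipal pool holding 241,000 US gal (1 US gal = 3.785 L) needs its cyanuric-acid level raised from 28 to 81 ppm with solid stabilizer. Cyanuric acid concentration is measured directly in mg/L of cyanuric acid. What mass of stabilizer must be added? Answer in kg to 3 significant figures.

(a) After draining 52% and refilling: 73 × 0.48 + 1 × 0.52 = 35.56 ppm.
(a) Deficit to target: 49 − 35.56 = 13.44 mg/L.
(a) Mass: 13.44 mg/L × 517,000 L = 6948 g cyanuric acid.

(b) Volume: 241,000 US gal × 3.785 L/gal = 912,185 L.
(b) CYA to add: (81 − 28) = 53 mg/L × 912,185 L = 48,350 g cyanuric acid.

(a) 6.95 kg; (b) 48.3 kg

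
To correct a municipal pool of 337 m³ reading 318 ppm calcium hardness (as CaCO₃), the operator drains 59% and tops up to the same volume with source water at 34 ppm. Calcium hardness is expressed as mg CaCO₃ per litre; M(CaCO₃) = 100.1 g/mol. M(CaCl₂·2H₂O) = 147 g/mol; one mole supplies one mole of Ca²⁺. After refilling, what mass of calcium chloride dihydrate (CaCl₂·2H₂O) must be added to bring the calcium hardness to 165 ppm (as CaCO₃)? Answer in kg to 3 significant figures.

Volume: 337 m³ = 337,000 L.
After draining 59% and refilling: 318 × 0.41 + 34 × 0.59 = 150.44 ppm.
Deficit to target: 165 − 150.44 = 14.56 mg/L.
As CaCO₃: 14.56 mg/L × 337,000 L = 4907 g; ÷ 100.1 = 49.02 mol Ca²⁺.
Mass: 49.02 × 147 = 7206 g.

7.21 kg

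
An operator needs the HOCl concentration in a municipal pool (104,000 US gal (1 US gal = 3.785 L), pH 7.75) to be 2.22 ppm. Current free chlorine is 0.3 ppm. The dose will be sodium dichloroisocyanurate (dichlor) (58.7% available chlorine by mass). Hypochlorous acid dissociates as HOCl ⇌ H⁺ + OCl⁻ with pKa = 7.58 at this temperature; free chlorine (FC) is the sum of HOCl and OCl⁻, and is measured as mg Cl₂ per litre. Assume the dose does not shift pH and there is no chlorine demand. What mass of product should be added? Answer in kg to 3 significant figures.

Volume: 104,000 US gal × 3.785 L/gal = 393,640 L.
[OCl⁻]/[HOCl] = 10^(pH − pKa) = 10^(7.75 − 7.58) = 1.479; fraction as HOCl = 1/(1 + 1.479) = 0.4034.
Free chlorine required for 2.22 ppm HOCl: 2.22 / 0.4034 = 5.504 ppm.
FC to add: 5.504 − 0.3 = 5.204 mg/L as Cl₂.
Cl₂ equivalent: 5.204 mg/L × 393,640 L = 2048 g.
Product at 58.7% available Cl: 2048 / 0.587 = 3490 g.

3.49 kg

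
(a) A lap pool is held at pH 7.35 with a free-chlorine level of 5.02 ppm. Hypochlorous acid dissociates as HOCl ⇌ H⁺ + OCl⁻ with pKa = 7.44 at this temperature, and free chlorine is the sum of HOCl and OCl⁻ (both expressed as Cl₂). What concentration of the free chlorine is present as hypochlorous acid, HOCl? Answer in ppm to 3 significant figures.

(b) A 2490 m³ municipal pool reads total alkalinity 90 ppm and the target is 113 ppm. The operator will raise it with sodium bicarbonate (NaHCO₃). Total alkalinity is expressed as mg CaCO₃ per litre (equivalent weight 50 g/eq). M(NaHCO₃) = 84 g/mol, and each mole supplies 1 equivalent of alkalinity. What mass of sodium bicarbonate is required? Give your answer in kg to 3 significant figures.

(a) 2.77 ppm; (b) 96.2 kg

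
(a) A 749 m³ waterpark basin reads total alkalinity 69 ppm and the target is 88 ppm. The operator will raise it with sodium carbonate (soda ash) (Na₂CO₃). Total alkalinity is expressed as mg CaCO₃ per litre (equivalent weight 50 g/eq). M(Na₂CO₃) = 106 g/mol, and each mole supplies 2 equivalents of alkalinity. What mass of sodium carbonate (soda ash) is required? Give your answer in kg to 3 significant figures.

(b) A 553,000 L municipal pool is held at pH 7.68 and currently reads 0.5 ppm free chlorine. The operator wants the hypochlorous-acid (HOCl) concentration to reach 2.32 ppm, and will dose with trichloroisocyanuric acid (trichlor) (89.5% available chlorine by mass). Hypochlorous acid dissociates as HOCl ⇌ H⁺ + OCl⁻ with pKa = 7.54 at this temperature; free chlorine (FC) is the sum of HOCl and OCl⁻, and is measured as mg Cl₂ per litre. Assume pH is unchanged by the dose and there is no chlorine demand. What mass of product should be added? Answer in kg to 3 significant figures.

(a) 15.1 kg; (b) 3.10 kg

(a) Volume: 749 m³ = 749,000 L.
(a) Alkalinity to add: (88 − 69) = 19 mg/L as CaCO₃ × 749,000 L = 14,230 g as CaCO₃.
(a) Equivalents: 14,230 g ÷ 50 g/eq = 284.6 eq.
(a) Each mole of Na₂CO₃ supplies 2 eq, so 284.6 / 2 = 142.3 mol.
(a) Mass: 142.3 mol × 106 g/mol = 15,080 g.

(b) [OCl⁻]/[HOCl] = 10^(pH − pKa) = 10^(7.68 − 7.54) = 1.38; fraction as HOCl = 1/(1 + 1.38) = 0.4201.
(b) Free chlorine required for 2.32 ppm HOCl: 2.32 / 0.4201 = 5.522 ppm.
(b) FC to add: 5.522 − 0.5 = 5.022 mg/L as Cl₂.
(b) Cl₂ equivalent: 5.022 mg/L × 553,000 L = 2777 g.
(b) Product at 89.5% available Cl: 2777 / 0.895 = 3103 g.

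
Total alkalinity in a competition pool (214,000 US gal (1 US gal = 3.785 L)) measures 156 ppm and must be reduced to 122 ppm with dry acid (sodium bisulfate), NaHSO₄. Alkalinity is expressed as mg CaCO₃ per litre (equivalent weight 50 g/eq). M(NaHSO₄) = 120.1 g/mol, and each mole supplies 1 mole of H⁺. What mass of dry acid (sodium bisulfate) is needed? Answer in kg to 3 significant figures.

66.2 kg

Volume: 214,000 US gal × 3.785 L/gal = 809,990 L.
Alkalinity to neutralize: (156 − 122) = 34 mg/L as CaCO₃ × 809,990 L = 27,540 g as CaCO₃.
Equivalents of H⁺ required: 27,540 ÷ 50 g/eq = 550.8 eq = 550.8 mol NaHSO₄.
Mass of NaHSO₄: 550.8 × 120.1 = 66,150 g.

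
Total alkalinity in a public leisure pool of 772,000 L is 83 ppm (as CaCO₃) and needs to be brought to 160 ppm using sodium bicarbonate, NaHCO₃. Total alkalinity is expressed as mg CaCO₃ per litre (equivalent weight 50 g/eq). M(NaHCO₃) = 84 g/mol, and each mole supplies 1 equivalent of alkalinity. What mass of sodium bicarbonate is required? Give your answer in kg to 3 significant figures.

Alkalinity to add: (160 − 83) = 77 mg/L as CaCO₃ × 772,000 L = 59,440 g as CaCO₃.
Equivalents: 59,440 g ÷ 50 g/eq = 1189 eq.
NaHCO₃ supplies 1 eq per mole → 1189 mol.
Mass: 1189 mol × 84 g/mol = 99,870 g.

99.9 kg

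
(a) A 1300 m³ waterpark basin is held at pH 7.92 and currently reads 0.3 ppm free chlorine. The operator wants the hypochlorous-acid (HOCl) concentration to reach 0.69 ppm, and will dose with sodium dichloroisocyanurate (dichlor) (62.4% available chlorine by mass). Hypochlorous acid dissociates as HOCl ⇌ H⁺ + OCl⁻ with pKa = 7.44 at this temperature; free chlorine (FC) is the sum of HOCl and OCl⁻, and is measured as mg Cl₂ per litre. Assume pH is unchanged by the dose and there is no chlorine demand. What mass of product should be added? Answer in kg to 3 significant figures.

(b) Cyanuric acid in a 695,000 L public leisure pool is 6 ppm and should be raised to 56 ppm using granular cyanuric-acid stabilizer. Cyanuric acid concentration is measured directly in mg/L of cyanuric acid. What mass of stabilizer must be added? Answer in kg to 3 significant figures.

(a) 5.15 kg; (b) 34.8 kg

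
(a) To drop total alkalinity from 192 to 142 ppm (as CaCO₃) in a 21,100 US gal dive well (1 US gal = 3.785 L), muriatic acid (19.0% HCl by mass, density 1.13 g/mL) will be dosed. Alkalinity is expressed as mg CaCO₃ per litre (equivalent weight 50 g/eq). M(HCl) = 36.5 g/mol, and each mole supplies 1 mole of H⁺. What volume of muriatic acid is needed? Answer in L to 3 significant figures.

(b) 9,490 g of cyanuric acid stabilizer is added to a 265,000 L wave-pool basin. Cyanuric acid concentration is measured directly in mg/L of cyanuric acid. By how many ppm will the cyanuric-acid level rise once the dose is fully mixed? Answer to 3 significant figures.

(a) Volume: 21,100 US gal × 3.785 L/gal = 79,864 L.
(a) Alkalinity to neutralize: (192 − 142) = 50 mg/L as CaCO₃ × 79,864 L = 3993 g as CaCO₃.
(a) Equivalents of H⁺ required: 3993 ÷ 50 g/eq = 79.86 eq = 79.86 mol HCl.
(a) Mass of HCl: 79.86 × 36.5 = 2915 g.
(a) Mass of 19.0% solution: 2915 / 0.19 = 15,340 g.
(a) Volume: 15,340 g ÷ 1.13 g/mL = 13,580 mL.

(b) Rise: 9,490 g / 265,000 L × 1000 = 35.81 mg/L.

(a) 13.6 L; (b) 35.8 ppm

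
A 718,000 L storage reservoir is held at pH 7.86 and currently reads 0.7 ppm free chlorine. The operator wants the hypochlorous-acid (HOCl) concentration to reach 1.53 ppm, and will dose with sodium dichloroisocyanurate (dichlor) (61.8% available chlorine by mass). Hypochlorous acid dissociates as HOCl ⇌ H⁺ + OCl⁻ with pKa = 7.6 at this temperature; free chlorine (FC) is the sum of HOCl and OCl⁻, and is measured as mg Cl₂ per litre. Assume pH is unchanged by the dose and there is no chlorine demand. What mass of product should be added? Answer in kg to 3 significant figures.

[OCl⁻]/[HOCl] = 10^(pH − pKa) = 10^(7.86 − 7.6) = 1.82; fraction as HOCl = 1/(1 + 1.82) = 0.3546.
Free chlorine required for 1.53 ppm HOCl: 1.53 / 0.3546 = 4.314 ppm.
FC to add: 4.314 − 0.7 = 3.614 mg/L as Cl₂.
Cl₂ equivalent: 3.614 mg/L × 718,000 L = 2595 g.
Product at 61.8% available Cl: 2595 / 0.618 = 4199 g.

4.20 kg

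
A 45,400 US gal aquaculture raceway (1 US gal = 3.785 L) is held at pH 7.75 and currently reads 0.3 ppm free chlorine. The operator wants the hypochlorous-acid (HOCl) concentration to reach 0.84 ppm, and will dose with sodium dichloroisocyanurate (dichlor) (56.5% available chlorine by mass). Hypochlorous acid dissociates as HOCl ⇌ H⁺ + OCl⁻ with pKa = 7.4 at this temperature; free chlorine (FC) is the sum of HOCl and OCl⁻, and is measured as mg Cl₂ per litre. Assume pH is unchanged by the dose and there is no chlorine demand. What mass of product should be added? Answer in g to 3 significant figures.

736 g

Volume: 45,400 US gal × 3.785 L/gal = 171,839 L.
[OCl⁻]/[HOCl] = 10^(pH − pKa) = 10^(7.75 − 7.4) = 2.239; fraction as HOCl = 1/(1 + 2.239) = 0.3088.
Free chlorine required for 0.84 ppm HOCl: 0.84 / 0.3088 = 2.721 ppm.
FC to add: 2.721 − 0.3 = 2.421 mg/L as Cl₂.
Cl₂ equivalent: 2.421 mg/L × 171,839 L = 415.9 g.
Product at 56.5% available Cl: 415.9 / 0.565 = 736.2 g.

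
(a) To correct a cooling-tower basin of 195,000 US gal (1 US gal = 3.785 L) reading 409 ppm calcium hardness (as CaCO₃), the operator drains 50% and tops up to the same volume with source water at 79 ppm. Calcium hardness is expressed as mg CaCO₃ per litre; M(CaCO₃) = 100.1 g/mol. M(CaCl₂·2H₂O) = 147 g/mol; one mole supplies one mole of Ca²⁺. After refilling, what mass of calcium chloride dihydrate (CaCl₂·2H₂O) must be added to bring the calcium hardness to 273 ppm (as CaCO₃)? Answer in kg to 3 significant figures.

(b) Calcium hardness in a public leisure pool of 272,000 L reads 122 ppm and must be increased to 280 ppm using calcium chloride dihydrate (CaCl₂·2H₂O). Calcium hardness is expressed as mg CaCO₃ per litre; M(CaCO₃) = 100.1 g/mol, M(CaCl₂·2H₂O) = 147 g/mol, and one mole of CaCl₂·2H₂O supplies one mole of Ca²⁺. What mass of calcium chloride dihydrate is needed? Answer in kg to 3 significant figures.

(a) 31.4 kg; (b) 63.1 kg

(a) Volume: 195,000 US gal × 3.785 L/gal = 738,075 L.
(a) After draining 50% and refilling: 409 × 0.50 + 79 × 0.50 = 244 ppm.
(a) Deficit to target: 273 − 244 = 29 mg/L.
(a) As CaCO₃: 29 mg/L × 738,075 L = 21,400 g; ÷ 100.1 = 213.8 mol Ca²⁺.
(a) Mass: 213.8 × 147 = 31,430 g.

(b) Hardness to add: (280 − 122) = 158 mg/L as CaCO₃ × 272,000 L = 42,980 g as CaCO₃.
(b) Moles of Ca²⁺ (1 mol Ca²⁺ ≡ 1 mol CaCO₃): 42,980 / 100.1 g/mol = 429.3 mol.
(b) Mass of CaCl₂·2H₂O: 429.3 × 147 = 63,110 g.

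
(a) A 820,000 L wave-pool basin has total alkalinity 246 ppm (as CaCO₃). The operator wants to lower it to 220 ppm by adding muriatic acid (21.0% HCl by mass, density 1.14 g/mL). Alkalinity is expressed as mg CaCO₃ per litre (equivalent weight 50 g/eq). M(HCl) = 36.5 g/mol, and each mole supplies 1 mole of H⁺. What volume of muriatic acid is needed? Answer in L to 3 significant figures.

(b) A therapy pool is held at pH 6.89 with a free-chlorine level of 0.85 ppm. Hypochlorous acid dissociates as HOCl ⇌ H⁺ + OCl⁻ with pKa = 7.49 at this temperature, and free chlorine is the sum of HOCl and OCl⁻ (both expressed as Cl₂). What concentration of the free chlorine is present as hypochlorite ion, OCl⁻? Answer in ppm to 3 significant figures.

(a) 65.0 L; (b) 0.171 ppm

(a) Alkalinity to neutralize: (246 − 220) = 26 mg/L as CaCO₃ × 820,000 L = 21,320 g as CaCO₃.
(a) Equivalents of H⁺ required: 21,320 ÷ 50 g/eq = 426.4 eq = 426.4 mol HCl.
(a) Mass of HCl: 426.4 × 36.5 = 15,560 g.
(a) Mass of 21.0% solution: 15,560 / 0.21 = 74,110 g.
(a) Volume: 74,110 g ÷ 1.14 g/mL = 65,010 mL.

(b) [OCl⁻]/[HOCl] = 10^(pH − pKa) = 10^(6.89 − 7.49) = 10^-0.60 = 0.2512.
(b) Fraction as HOCl = 1 / (1 + 0.2512) = 0.7992.
(b) OCl⁻ = (1 − 0.7992) × 0.85 ppm = 0.1706 ppm.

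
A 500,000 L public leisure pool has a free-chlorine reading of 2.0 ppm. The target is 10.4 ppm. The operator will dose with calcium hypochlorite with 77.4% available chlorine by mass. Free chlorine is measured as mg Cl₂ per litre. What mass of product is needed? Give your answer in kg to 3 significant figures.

Chlorine deficit: 10.4 − 2.0 = 8.4 ppm = 8.4 mg/L as Cl₂.
Cl₂ equivalent needed: 8.4 mg/L × 500,000 L = 4,200,000 mg = 4200 g.
Product at 77.4% available chlorine: 4200 / 0.774 = 5426 g.

5.43 kg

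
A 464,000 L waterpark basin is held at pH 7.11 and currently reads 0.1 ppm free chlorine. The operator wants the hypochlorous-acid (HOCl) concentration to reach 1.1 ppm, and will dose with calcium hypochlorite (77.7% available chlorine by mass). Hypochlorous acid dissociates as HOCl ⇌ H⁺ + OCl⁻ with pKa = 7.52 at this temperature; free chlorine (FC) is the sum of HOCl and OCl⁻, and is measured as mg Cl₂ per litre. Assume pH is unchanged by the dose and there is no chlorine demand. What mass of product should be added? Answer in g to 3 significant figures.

[OCl⁻]/[HOCl] = 10^(pH − pKa) = 10^(7.11 − 7.52) = 0.389; fraction as HOCl = 1/(1 + 0.389) = 0.7199.
Free chlorine required for 1.1 ppm HOCl: 1.1 / 0.7199 = 1.528 ppm.
FC to add: 1.528 − 0.1 = 1.428 mg/L as Cl₂.
Cl₂ equivalent: 1.428 mg/L × 464,000 L = 662.6 g.
Product at 77.7% available Cl: 662.6 / 0.777 = 852.7 g.

853 g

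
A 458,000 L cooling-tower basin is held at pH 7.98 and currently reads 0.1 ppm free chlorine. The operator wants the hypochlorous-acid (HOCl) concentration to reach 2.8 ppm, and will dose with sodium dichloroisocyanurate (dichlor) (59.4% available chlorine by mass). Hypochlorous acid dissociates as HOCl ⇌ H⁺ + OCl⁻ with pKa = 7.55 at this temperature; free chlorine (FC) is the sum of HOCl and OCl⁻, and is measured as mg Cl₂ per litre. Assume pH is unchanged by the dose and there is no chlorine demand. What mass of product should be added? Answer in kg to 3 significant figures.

7.89 kg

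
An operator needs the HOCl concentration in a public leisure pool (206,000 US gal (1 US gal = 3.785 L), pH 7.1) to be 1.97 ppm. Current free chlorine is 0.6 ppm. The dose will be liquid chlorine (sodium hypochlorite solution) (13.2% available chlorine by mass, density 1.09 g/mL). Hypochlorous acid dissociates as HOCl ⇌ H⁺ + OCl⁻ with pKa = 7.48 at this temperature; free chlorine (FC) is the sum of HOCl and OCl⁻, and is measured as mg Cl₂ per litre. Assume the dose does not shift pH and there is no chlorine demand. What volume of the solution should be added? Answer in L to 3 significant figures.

Volume: 206,000 US gal × 3.785 L/gal = 779,710 L.
[OCl⁻]/[HOCl] = 10^(pH − pKa) = 10^(7.1 − 7.48) = 0.4169; fraction as HOCl = 1/(1 + 0.4169) = 0.7058.
Free chlorine required for 1.97 ppm HOCl: 1.97 / 0.7058 = 2.791 ppm.
FC to add: 2.791 − 0.6 = 2.191 mg/L as Cl₂.
Cl₂ equivalent: 2.191 mg/L × 779,710 L = 1709 g.
Product at 13.2% available Cl: 1709 / 0.132 = 12,940 g.
Volume: 12,940 g ÷ 1.09 g/mL = 11,870 mL.

11.9 L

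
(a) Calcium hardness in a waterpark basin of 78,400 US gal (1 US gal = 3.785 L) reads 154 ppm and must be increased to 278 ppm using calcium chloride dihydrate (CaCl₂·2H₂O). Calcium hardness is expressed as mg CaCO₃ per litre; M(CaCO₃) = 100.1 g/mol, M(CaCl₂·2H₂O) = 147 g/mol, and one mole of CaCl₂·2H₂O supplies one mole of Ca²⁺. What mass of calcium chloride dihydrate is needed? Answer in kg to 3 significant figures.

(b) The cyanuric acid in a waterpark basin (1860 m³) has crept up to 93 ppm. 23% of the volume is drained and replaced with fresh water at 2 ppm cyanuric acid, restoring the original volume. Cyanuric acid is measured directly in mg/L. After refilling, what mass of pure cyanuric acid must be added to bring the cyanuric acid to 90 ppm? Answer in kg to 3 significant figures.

(a) Volume: 78,400 US gal × 3.785 L/gal = 296,744 L.
(a) Hardness to add: (278 − 154) = 124 mg/L as CaCO₃ × 296,744 L = 36,800 g as CaCO₃.
(a) Moles of Ca²⁺ (1 mol Ca²⁺ ≡ 1 mol CaCO₃): 36,800 / 100.1 g/mol = 367.6 mol.
(a) Mass of CaCl₂·2H₂O: 367.6 × 147 = 54,040 g.

(b) Volume: 1860 m³ = 1,860,000 L.
(b) After draining 23% and refilling: 93 × 0.77 + 2 × 0.23 = 72.07 ppm.
(b) Deficit to target: 90 − 72.07 = 17.93 mg/L.
(b) Mass: 17.93 mg/L × 1,860,000 L = 33,350 g cyanuric acid.

(a) 54.0 kg; (b) 33.3 kg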